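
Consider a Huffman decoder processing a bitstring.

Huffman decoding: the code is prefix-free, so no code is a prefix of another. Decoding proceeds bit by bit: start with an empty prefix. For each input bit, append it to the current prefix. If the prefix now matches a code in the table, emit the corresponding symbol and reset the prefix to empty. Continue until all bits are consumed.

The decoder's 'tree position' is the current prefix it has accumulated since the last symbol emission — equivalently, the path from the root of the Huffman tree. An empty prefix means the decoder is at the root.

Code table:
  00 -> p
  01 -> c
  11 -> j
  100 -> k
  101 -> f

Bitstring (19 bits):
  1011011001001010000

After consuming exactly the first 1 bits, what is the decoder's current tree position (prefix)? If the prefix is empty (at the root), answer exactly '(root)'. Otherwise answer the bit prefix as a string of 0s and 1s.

Answer: 1

Derivation:
Bit 0: prefix='1' (no match yet)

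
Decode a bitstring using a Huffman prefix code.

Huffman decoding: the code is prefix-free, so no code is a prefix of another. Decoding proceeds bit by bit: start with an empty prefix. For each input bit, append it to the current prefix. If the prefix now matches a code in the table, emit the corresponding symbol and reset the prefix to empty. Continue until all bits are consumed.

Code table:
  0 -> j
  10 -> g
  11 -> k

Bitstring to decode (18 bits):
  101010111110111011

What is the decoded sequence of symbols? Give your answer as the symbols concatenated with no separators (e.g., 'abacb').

Bit 0: prefix='1' (no match yet)
Bit 1: prefix='10' -> emit 'g', reset
Bit 2: prefix='1' (no match yet)
Bit 3: prefix='10' -> emit 'g', reset
Bit 4: prefix='1' (no match yet)
Bit 5: prefix='10' -> emit 'g', reset
Bit 6: prefix='1' (no match yet)
Bit 7: prefix='11' -> emit 'k', reset
Bit 8: prefix='1' (no match yet)
Bit 9: prefix='11' -> emit 'k', reset
Bit 10: prefix='1' (no match yet)
Bit 11: prefix='10' -> emit 'g', reset
Bit 12: prefix='1' (no match yet)
Bit 13: prefix='11' -> emit 'k', reset
Bit 14: prefix='1' (no match yet)
Bit 15: prefix='10' -> emit 'g', reset
Bit 16: prefix='1' (no match yet)
Bit 17: prefix='11' -> emit 'k', reset

Answer: gggkkgkgk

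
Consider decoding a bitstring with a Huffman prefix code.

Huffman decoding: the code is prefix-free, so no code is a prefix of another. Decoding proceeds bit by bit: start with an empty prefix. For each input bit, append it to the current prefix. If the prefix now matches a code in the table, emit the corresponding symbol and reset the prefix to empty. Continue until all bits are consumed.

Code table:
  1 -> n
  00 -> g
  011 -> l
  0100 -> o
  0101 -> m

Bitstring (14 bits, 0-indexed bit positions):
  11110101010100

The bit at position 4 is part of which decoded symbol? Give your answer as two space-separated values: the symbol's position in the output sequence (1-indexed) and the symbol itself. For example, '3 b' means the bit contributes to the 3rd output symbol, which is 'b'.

Bit 0: prefix='1' -> emit 'n', reset
Bit 1: prefix='1' -> emit 'n', reset
Bit 2: prefix='1' -> emit 'n', reset
Bit 3: prefix='1' -> emit 'n', reset
Bit 4: prefix='0' (no match yet)
Bit 5: prefix='01' (no match yet)
Bit 6: prefix='010' (no match yet)
Bit 7: prefix='0101' -> emit 'm', reset
Bit 8: prefix='0' (no match yet)

Answer: 5 m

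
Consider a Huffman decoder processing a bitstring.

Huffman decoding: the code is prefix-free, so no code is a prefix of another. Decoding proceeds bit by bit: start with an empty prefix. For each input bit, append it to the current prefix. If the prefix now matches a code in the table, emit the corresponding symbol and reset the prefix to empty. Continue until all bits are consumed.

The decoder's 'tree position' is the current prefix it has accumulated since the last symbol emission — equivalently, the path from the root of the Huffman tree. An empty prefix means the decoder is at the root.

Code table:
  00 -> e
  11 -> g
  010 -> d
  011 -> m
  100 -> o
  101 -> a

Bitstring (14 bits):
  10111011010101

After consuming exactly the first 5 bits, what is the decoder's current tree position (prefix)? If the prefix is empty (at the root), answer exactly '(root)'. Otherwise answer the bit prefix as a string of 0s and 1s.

Answer: (root)

Derivation:
Bit 0: prefix='1' (no match yet)
Bit 1: prefix='10' (no match yet)
Bit 2: prefix='101' -> emit 'a', reset
Bit 3: prefix='1' (no match yet)
Bit 4: prefix='11' -> emit 'g', reset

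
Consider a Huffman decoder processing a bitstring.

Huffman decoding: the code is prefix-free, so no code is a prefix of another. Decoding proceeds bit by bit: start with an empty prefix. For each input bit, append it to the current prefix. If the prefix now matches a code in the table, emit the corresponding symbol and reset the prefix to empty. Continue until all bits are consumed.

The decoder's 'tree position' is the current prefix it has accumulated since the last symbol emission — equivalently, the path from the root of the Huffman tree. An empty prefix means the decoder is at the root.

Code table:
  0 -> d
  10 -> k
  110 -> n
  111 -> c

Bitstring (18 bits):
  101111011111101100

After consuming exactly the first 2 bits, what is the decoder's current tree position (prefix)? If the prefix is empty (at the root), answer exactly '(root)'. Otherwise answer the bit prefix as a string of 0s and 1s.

Bit 0: prefix='1' (no match yet)
Bit 1: prefix='10' -> emit 'k', reset

Answer: (root)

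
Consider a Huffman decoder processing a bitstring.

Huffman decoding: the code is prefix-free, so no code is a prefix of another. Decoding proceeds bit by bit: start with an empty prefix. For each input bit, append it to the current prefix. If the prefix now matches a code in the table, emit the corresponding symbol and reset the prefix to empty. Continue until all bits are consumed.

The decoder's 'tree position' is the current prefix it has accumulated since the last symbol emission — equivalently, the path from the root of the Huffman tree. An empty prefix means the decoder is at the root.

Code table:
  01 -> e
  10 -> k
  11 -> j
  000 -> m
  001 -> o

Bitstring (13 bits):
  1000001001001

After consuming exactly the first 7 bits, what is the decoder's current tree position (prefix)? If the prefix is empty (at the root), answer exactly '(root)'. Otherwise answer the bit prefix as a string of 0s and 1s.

Bit 0: prefix='1' (no match yet)
Bit 1: prefix='10' -> emit 'k', reset
Bit 2: prefix='0' (no match yet)
Bit 3: prefix='00' (no match yet)
Bit 4: prefix='000' -> emit 'm', reset
Bit 5: prefix='0' (no match yet)
Bit 6: prefix='01' -> emit 'e', reset

Answer: (root)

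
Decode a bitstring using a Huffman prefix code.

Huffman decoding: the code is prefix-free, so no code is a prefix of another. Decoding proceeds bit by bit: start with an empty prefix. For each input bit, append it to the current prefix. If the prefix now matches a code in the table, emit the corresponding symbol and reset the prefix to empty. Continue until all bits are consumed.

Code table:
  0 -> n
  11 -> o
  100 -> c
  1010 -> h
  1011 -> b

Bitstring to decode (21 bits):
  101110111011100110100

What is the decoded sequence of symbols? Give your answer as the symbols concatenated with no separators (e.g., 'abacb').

Answer: bbbconc

Derivation:
Bit 0: prefix='1' (no match yet)
Bit 1: prefix='10' (no match yet)
Bit 2: prefix='101' (no match yet)
Bit 3: prefix='1011' -> emit 'b', reset
Bit 4: prefix='1' (no match yet)
Bit 5: prefix='10' (no match yet)
Bit 6: prefix='101' (no match yet)
Bit 7: prefix='1011' -> emit 'b', reset
Bit 8: prefix='1' (no match yet)
Bit 9: prefix='10' (no match yet)
Bit 10: prefix='101' (no match yet)
Bit 11: prefix='1011' -> emit 'b', reset
Bit 12: prefix='1' (no match yet)
Bit 13: prefix='10' (no match yet)
Bit 14: prefix='100' -> emit 'c', reset
Bit 15: prefix='1' (no match yet)
Bit 16: prefix='11' -> emit 'o', reset
Bit 17: prefix='0' -> emit 'n', reset
Bit 18: prefix='1' (no match yet)
Bit 19: prefix='10' (no match yet)
Bit 20: prefix='100' -> emit 'c', reset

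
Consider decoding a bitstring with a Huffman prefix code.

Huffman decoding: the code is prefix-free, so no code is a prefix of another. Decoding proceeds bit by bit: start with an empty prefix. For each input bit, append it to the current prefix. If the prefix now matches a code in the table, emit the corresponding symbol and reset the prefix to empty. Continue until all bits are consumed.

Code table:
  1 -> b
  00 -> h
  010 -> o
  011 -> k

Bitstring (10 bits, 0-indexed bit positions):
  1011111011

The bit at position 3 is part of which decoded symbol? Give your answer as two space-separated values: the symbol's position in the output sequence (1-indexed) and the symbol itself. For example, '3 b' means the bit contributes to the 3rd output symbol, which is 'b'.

Answer: 2 k

Derivation:
Bit 0: prefix='1' -> emit 'b', reset
Bit 1: prefix='0' (no match yet)
Bit 2: prefix='01' (no match yet)
Bit 3: prefix='011' -> emit 'k', reset
Bit 4: prefix='1' -> emit 'b', reset
Bit 5: prefix='1' -> emit 'b', reset
Bit 6: prefix='1' -> emit 'b', reset
Bit 7: prefix='0' (no match yet)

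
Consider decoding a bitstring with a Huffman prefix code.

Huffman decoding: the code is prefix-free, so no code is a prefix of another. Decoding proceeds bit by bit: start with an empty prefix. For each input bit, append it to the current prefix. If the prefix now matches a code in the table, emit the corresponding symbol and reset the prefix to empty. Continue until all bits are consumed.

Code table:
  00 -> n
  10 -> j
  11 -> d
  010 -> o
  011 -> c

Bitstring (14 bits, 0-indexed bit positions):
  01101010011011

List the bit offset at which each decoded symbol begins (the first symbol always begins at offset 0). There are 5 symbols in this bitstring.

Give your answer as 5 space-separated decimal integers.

Bit 0: prefix='0' (no match yet)
Bit 1: prefix='01' (no match yet)
Bit 2: prefix='011' -> emit 'c', reset
Bit 3: prefix='0' (no match yet)
Bit 4: prefix='01' (no match yet)
Bit 5: prefix='010' -> emit 'o', reset
Bit 6: prefix='1' (no match yet)
Bit 7: prefix='10' -> emit 'j', reset
Bit 8: prefix='0' (no match yet)
Bit 9: prefix='01' (no match yet)
Bit 10: prefix='011' -> emit 'c', reset
Bit 11: prefix='0' (no match yet)
Bit 12: prefix='01' (no match yet)
Bit 13: prefix='011' -> emit 'c', reset

Answer: 0 3 6 8 11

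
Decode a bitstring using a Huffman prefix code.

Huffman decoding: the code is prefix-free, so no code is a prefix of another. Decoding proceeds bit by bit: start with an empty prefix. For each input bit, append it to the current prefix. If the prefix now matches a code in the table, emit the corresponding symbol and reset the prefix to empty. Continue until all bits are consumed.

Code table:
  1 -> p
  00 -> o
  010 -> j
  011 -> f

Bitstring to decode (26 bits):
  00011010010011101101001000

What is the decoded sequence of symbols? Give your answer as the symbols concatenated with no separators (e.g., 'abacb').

Bit 0: prefix='0' (no match yet)
Bit 1: prefix='00' -> emit 'o', reset
Bit 2: prefix='0' (no match yet)
Bit 3: prefix='01' (no match yet)
Bit 4: prefix='011' -> emit 'f', reset
Bit 5: prefix='0' (no match yet)
Bit 6: prefix='01' (no match yet)
Bit 7: prefix='010' -> emit 'j', reset
Bit 8: prefix='0' (no match yet)
Bit 9: prefix='01' (no match yet)
Bit 10: prefix='010' -> emit 'j', reset
Bit 11: prefix='0' (no match yet)
Bit 12: prefix='01' (no match yet)
Bit 13: prefix='011' -> emit 'f', reset
Bit 14: prefix='1' -> emit 'p', reset
Bit 15: prefix='0' (no match yet)
Bit 16: prefix='01' (no match yet)
Bit 17: prefix='011' -> emit 'f', reset
Bit 18: prefix='0' (no match yet)
Bit 19: prefix='01' (no match yet)
Bit 20: prefix='010' -> emit 'j', reset
Bit 21: prefix='0' (no match yet)
Bit 22: prefix='01' (no match yet)
Bit 23: prefix='010' -> emit 'j', reset
Bit 24: prefix='0' (no match yet)
Bit 25: prefix='00' -> emit 'o', reset

Answer: ofjjfpfjjo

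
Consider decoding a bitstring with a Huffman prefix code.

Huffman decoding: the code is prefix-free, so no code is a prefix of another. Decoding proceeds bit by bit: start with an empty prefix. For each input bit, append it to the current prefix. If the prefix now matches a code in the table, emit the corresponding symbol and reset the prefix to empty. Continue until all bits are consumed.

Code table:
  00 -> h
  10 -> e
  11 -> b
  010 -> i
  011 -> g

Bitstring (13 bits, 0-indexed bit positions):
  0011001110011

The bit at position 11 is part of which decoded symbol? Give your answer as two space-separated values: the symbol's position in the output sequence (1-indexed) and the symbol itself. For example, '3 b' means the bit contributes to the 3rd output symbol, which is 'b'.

Bit 0: prefix='0' (no match yet)
Bit 1: prefix='00' -> emit 'h', reset
Bit 2: prefix='1' (no match yet)
Bit 3: prefix='11' -> emit 'b', reset
Bit 4: prefix='0' (no match yet)
Bit 5: prefix='00' -> emit 'h', reset
Bit 6: prefix='1' (no match yet)
Bit 7: prefix='11' -> emit 'b', reset
Bit 8: prefix='1' (no match yet)
Bit 9: prefix='10' -> emit 'e', reset
Bit 10: prefix='0' (no match yet)
Bit 11: prefix='01' (no match yet)
Bit 12: prefix='011' -> emit 'g', reset

Answer: 6 g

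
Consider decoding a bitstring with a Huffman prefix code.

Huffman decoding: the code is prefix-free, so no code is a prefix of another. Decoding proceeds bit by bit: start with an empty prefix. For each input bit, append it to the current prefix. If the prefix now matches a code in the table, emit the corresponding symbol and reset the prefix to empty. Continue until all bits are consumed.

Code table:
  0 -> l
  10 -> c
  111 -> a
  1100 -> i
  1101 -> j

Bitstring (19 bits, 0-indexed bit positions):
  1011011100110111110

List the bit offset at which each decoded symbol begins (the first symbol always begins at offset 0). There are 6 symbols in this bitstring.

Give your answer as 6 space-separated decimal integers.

Answer: 0 2 6 10 14 17

Derivation:
Bit 0: prefix='1' (no match yet)
Bit 1: prefix='10' -> emit 'c', reset
Bit 2: prefix='1' (no match yet)
Bit 3: prefix='11' (no match yet)
Bit 4: prefix='110' (no match yet)
Bit 5: prefix='1101' -> emit 'j', reset
Bit 6: prefix='1' (no match yet)
Bit 7: prefix='11' (no match yet)
Bit 8: prefix='110' (no match yet)
Bit 9: prefix='1100' -> emit 'i', reset
Bit 10: prefix='1' (no match yet)
Bit 11: prefix='11' (no match yet)
Bit 12: prefix='110' (no match yet)
Bit 13: prefix='1101' -> emit 'j', reset
Bit 14: prefix='1' (no match yet)
Bit 15: prefix='11' (no match yet)
Bit 16: prefix='111' -> emit 'a', reset
Bit 17: prefix='1' (no match yet)
Bit 18: prefix='10' -> emit 'c', reset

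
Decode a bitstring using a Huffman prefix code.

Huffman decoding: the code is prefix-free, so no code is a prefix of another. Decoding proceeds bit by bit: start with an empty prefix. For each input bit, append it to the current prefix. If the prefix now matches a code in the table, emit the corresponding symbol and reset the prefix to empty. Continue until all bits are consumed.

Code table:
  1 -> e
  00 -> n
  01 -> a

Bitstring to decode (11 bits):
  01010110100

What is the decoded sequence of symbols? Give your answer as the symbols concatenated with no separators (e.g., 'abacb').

Answer: aaaean

Derivation:
Bit 0: prefix='0' (no match yet)
Bit 1: prefix='01' -> emit 'a', reset
Bit 2: prefix='0' (no match yet)
Bit 3: prefix='01' -> emit 'a', reset
Bit 4: prefix='0' (no match yet)
Bit 5: prefix='01' -> emit 'a', reset
Bit 6: prefix='1' -> emit 'e', reset
Bit 7: prefix='0' (no match yet)
Bit 8: prefix='01' -> emit 'a', reset
Bit 9: prefix='0' (no match yet)
Bit 10: prefix='00' -> emit 'n', reset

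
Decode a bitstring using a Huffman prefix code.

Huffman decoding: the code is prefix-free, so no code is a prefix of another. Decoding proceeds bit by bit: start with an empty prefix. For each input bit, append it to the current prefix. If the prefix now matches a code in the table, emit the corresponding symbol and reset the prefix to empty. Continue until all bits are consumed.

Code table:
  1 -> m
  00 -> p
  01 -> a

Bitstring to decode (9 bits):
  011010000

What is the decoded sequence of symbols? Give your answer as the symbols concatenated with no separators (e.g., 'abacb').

Bit 0: prefix='0' (no match yet)
Bit 1: prefix='01' -> emit 'a', reset
Bit 2: prefix='1' -> emit 'm', reset
Bit 3: prefix='0' (no match yet)
Bit 4: prefix='01' -> emit 'a', reset
Bit 5: prefix='0' (no match yet)
Bit 6: prefix='00' -> emit 'p', reset
Bit 7: prefix='0' (no match yet)
Bit 8: prefix='00' -> emit 'p', reset

Answer: amapp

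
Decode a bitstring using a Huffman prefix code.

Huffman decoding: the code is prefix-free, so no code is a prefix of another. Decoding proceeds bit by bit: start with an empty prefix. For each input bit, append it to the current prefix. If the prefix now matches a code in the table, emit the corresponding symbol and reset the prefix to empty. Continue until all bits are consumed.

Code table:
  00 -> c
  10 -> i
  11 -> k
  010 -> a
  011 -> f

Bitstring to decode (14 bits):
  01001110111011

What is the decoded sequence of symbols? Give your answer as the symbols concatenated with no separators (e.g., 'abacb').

Answer: afikik

Derivation:
Bit 0: prefix='0' (no match yet)
Bit 1: prefix='01' (no match yet)
Bit 2: prefix='010' -> emit 'a', reset
Bit 3: prefix='0' (no match yet)
Bit 4: prefix='01' (no match yet)
Bit 5: prefix='011' -> emit 'f', reset
Bit 6: prefix='1' (no match yet)
Bit 7: prefix='10' -> emit 'i', reset
Bit 8: prefix='1' (no match yet)
Bit 9: prefix='11' -> emit 'k', reset
Bit 10: prefix='1' (no match yet)
Bit 11: prefix='10' -> emit 'i', reset
Bit 12: prefix='1' (no match yet)
Bit 13: prefix='11' -> emit 'k', reset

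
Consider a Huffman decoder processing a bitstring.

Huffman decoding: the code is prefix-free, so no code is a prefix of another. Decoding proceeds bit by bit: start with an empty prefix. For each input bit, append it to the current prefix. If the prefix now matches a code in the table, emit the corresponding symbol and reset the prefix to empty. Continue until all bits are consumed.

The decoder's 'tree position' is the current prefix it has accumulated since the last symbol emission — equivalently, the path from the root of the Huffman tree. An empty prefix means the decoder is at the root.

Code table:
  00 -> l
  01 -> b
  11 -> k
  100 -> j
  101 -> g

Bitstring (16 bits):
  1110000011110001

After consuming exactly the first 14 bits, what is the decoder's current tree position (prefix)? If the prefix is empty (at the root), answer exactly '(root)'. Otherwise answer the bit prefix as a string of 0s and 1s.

Answer: (root)

Derivation:
Bit 0: prefix='1' (no match yet)
Bit 1: prefix='11' -> emit 'k', reset
Bit 2: prefix='1' (no match yet)
Bit 3: prefix='10' (no match yet)
Bit 4: prefix='100' -> emit 'j', reset
Bit 5: prefix='0' (no match yet)
Bit 6: prefix='00' -> emit 'l', reset
Bit 7: prefix='0' (no match yet)
Bit 8: prefix='01' -> emit 'b', reset
Bit 9: prefix='1' (no match yet)
Bit 10: prefix='11' -> emit 'k', reset
Bit 11: prefix='1' (no match yet)
Bit 12: prefix='10' (no match yet)
Bit 13: prefix='100' -> emit 'j', reset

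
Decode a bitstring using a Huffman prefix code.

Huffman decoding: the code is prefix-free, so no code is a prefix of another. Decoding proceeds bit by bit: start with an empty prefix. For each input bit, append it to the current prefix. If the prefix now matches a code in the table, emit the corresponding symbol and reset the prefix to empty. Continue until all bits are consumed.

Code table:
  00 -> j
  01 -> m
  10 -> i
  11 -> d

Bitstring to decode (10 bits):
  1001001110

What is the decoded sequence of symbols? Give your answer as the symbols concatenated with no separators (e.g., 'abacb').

Bit 0: prefix='1' (no match yet)
Bit 1: prefix='10' -> emit 'i', reset
Bit 2: prefix='0' (no match yet)
Bit 3: prefix='01' -> emit 'm', reset
Bit 4: prefix='0' (no match yet)
Bit 5: prefix='00' -> emit 'j', reset
Bit 6: prefix='1' (no match yet)
Bit 7: prefix='11' -> emit 'd', reset
Bit 8: prefix='1' (no match yet)
Bit 9: prefix='10' -> emit 'i', reset

Answer: imjdi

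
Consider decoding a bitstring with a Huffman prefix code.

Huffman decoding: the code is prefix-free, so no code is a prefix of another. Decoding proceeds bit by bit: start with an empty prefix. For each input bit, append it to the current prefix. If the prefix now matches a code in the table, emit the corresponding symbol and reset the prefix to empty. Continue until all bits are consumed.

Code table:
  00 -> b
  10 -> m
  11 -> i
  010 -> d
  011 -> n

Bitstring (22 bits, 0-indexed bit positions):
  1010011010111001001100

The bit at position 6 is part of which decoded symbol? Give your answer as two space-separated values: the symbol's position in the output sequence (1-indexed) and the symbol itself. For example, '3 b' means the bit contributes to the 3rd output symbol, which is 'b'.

Bit 0: prefix='1' (no match yet)
Bit 1: prefix='10' -> emit 'm', reset
Bit 2: prefix='1' (no match yet)
Bit 3: prefix='10' -> emit 'm', reset
Bit 4: prefix='0' (no match yet)
Bit 5: prefix='01' (no match yet)
Bit 6: prefix='011' -> emit 'n', reset
Bit 7: prefix='0' (no match yet)
Bit 8: prefix='01' (no match yet)
Bit 9: prefix='010' -> emit 'd', reset
Bit 10: prefix='1' (no match yet)

Answer: 3 n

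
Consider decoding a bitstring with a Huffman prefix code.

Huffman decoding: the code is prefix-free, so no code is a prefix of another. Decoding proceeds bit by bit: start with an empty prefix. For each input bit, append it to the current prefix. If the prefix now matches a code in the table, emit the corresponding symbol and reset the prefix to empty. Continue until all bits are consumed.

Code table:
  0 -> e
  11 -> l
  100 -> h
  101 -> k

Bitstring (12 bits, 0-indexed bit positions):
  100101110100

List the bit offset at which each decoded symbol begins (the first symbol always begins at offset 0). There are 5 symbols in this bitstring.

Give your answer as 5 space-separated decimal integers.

Answer: 0 3 6 8 9

Derivation:
Bit 0: prefix='1' (no match yet)
Bit 1: prefix='10' (no match yet)
Bit 2: prefix='100' -> emit 'h', reset
Bit 3: prefix='1' (no match yet)
Bit 4: prefix='10' (no match yet)
Bit 5: prefix='101' -> emit 'k', reset
Bit 6: prefix='1' (no match yet)
Bit 7: prefix='11' -> emit 'l', reset
Bit 8: prefix='0' -> emit 'e', reset
Bit 9: prefix='1' (no match yet)
Bit 10: prefix='10' (no match yet)
Bit 11: prefix='100' -> emit 'h', reset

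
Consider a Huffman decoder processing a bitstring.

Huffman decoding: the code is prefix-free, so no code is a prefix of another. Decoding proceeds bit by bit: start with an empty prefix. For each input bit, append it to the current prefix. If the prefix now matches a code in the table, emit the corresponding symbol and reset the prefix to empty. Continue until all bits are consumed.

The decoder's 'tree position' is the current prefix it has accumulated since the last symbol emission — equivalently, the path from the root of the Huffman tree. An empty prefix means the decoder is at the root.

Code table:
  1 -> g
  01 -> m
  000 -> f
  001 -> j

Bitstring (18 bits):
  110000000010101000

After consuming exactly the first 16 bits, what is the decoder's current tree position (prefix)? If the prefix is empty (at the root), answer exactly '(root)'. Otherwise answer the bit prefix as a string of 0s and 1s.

Answer: 0

Derivation:
Bit 0: prefix='1' -> emit 'g', reset
Bit 1: prefix='1' -> emit 'g', reset
Bit 2: prefix='0' (no match yet)
Bit 3: prefix='00' (no match yet)
Bit 4: prefix='000' -> emit 'f', reset
Bit 5: prefix='0' (no match yet)
Bit 6: prefix='00' (no match yet)
Bit 7: prefix='000' -> emit 'f', reset
Bit 8: prefix='0' (no match yet)
Bit 9: prefix='00' (no match yet)
Bit 10: prefix='001' -> emit 'j', reset
Bit 11: prefix='0' (no match yet)
Bit 12: prefix='01' -> emit 'm', reset
Bit 13: prefix='0' (no match yet)
Bit 14: prefix='01' -> emit 'm', reset
Bit 15: prefix='0' (no match yet)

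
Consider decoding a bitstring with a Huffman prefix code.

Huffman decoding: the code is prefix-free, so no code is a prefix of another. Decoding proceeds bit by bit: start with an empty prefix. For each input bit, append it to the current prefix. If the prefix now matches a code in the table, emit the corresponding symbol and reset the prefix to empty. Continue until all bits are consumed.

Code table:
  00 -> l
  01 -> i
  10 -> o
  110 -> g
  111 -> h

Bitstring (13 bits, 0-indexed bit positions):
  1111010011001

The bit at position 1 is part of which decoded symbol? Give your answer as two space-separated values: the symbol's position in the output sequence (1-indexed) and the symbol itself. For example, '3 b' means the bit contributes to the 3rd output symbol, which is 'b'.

Answer: 1 h

Derivation:
Bit 0: prefix='1' (no match yet)
Bit 1: prefix='11' (no match yet)
Bit 2: prefix='111' -> emit 'h', reset
Bit 3: prefix='1' (no match yet)
Bit 4: prefix='10' -> emit 'o', reset
Bit 5: prefix='1' (no match yet)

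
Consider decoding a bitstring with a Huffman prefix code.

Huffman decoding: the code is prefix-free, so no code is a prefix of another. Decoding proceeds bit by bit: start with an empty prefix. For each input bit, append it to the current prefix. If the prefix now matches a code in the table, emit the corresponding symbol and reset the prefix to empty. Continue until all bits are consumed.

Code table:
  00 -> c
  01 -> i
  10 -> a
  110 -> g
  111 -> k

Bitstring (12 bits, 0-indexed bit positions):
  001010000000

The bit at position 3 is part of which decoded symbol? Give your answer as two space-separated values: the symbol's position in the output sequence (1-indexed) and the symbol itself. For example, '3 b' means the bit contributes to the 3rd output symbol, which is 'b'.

Answer: 2 a

Derivation:
Bit 0: prefix='0' (no match yet)
Bit 1: prefix='00' -> emit 'c', reset
Bit 2: prefix='1' (no match yet)
Bit 3: prefix='10' -> emit 'a', reset
Bit 4: prefix='1' (no match yet)
Bit 5: prefix='10' -> emit 'a', reset
Bit 6: prefix='0' (no match yet)
Bit 7: prefix='00' -> emit 'c', reset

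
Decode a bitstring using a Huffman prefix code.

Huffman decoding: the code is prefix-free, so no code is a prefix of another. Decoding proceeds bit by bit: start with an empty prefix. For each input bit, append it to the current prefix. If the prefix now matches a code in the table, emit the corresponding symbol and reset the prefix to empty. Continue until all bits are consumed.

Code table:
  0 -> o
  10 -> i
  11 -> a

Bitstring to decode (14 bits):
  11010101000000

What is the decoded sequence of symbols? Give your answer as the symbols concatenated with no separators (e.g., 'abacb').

Bit 0: prefix='1' (no match yet)
Bit 1: prefix='11' -> emit 'a', reset
Bit 2: prefix='0' -> emit 'o', reset
Bit 3: prefix='1' (no match yet)
Bit 4: prefix='10' -> emit 'i', reset
Bit 5: prefix='1' (no match yet)
Bit 6: prefix='10' -> emit 'i', reset
Bit 7: prefix='1' (no match yet)
Bit 8: prefix='10' -> emit 'i', reset
Bit 9: prefix='0' -> emit 'o', reset
Bit 10: prefix='0' -> emit 'o', reset
Bit 11: prefix='0' -> emit 'o', reset
Bit 12: prefix='0' -> emit 'o', reset
Bit 13: prefix='0' -> emit 'o', reset

Answer: aoiiiooooo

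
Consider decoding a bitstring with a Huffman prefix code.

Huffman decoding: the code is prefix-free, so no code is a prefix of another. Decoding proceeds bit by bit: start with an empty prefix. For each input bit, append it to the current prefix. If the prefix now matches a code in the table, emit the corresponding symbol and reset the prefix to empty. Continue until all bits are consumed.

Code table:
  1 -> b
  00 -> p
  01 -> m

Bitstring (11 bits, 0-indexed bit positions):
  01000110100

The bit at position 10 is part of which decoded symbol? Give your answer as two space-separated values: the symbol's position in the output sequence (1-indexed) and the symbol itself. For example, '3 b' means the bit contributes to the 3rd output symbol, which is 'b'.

Answer: 6 p

Derivation:
Bit 0: prefix='0' (no match yet)
Bit 1: prefix='01' -> emit 'm', reset
Bit 2: prefix='0' (no match yet)
Bit 3: prefix='00' -> emit 'p', reset
Bit 4: prefix='0' (no match yet)
Bit 5: prefix='01' -> emit 'm', reset
Bit 6: prefix='1' -> emit 'b', reset
Bit 7: prefix='0' (no match yet)
Bit 8: prefix='01' -> emit 'm', reset
Bit 9: prefix='0' (no match yet)
Bit 10: prefix='00' -> emit 'p', reset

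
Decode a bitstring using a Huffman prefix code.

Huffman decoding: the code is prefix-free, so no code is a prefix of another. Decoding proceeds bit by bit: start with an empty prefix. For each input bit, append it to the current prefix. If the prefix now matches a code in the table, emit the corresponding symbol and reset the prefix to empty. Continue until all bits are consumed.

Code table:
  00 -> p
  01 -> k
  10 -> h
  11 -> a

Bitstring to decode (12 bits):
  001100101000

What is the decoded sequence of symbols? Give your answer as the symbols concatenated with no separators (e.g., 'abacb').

Answer: paphhp

Derivation:
Bit 0: prefix='0' (no match yet)
Bit 1: prefix='00' -> emit 'p', reset
Bit 2: prefix='1' (no match yet)
Bit 3: prefix='11' -> emit 'a', reset
Bit 4: prefix='0' (no match yet)
Bit 5: prefix='00' -> emit 'p', reset
Bit 6: prefix='1' (no match yet)
Bit 7: prefix='10' -> emit 'h', reset
Bit 8: prefix='1' (no match yet)
Bit 9: prefix='10' -> emit 'h', reset
Bit 10: prefix='0' (no match yet)
Bit 11: prefix='00' -> emit 'p', reset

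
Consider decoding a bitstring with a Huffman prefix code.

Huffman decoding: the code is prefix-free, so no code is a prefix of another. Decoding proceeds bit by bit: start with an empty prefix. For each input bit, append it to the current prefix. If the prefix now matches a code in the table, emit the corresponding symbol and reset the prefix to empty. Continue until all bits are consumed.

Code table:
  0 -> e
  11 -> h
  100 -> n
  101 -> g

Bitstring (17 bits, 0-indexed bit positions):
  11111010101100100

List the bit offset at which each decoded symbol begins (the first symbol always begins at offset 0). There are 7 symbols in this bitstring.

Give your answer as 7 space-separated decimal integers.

Answer: 0 2 4 7 8 11 14

Derivation:
Bit 0: prefix='1' (no match yet)
Bit 1: prefix='11' -> emit 'h', reset
Bit 2: prefix='1' (no match yet)
Bit 3: prefix='11' -> emit 'h', reset
Bit 4: prefix='1' (no match yet)
Bit 5: prefix='10' (no match yet)
Bit 6: prefix='101' -> emit 'g', reset
Bit 7: prefix='0' -> emit 'e', reset
Bit 8: prefix='1' (no match yet)
Bit 9: prefix='10' (no match yet)
Bit 10: prefix='101' -> emit 'g', reset
Bit 11: prefix='1' (no match yet)
Bit 12: prefix='10' (no match yet)
Bit 13: prefix='100' -> emit 'n', reset
Bit 14: prefix='1' (no match yet)
Bit 15: prefix='10' (no match yet)
Bit 16: prefix='100' -> emit 'n', reset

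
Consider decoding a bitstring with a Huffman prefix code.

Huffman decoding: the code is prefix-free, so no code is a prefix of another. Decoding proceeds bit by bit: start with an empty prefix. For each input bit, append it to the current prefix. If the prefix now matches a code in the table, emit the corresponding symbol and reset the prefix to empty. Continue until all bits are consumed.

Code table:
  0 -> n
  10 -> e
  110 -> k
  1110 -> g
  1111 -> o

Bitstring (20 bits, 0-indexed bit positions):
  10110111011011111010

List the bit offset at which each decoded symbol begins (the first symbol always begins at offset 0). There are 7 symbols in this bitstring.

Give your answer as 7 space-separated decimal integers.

Bit 0: prefix='1' (no match yet)
Bit 1: prefix='10' -> emit 'e', reset
Bit 2: prefix='1' (no match yet)
Bit 3: prefix='11' (no match yet)
Bit 4: prefix='110' -> emit 'k', reset
Bit 5: prefix='1' (no match yet)
Bit 6: prefix='11' (no match yet)
Bit 7: prefix='111' (no match yet)
Bit 8: prefix='1110' -> emit 'g', reset
Bit 9: prefix='1' (no match yet)
Bit 10: prefix='11' (no match yet)
Bit 11: prefix='110' -> emit 'k', reset
Bit 12: prefix='1' (no match yet)
Bit 13: prefix='11' (no match yet)
Bit 14: prefix='111' (no match yet)
Bit 15: prefix='1111' -> emit 'o', reset
Bit 16: prefix='1' (no match yet)
Bit 17: prefix='10' -> emit 'e', reset
Bit 18: prefix='1' (no match yet)
Bit 19: prefix='10' -> emit 'e', reset

Answer: 0 2 5 9 12 16 18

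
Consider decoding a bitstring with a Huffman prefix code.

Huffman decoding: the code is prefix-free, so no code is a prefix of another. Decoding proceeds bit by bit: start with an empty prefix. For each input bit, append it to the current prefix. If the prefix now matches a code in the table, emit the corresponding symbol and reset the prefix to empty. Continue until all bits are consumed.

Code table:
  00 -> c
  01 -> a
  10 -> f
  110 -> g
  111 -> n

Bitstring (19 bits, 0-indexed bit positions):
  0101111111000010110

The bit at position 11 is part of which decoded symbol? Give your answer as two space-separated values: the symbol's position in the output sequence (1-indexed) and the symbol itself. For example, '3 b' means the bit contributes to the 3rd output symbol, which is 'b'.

Answer: 5 c

Derivation:
Bit 0: prefix='0' (no match yet)
Bit 1: prefix='01' -> emit 'a', reset
Bit 2: prefix='0' (no match yet)
Bit 3: prefix='01' -> emit 'a', reset
Bit 4: prefix='1' (no match yet)
Bit 5: prefix='11' (no match yet)
Bit 6: prefix='111' -> emit 'n', reset
Bit 7: prefix='1' (no match yet)
Bit 8: prefix='11' (no match yet)
Bit 9: prefix='111' -> emit 'n', reset
Bit 10: prefix='0' (no match yet)
Bit 11: prefix='00' -> emit 'c', reset
Bit 12: prefix='0' (no match yet)
Bit 13: prefix='00' -> emit 'c', reset
Bit 14: prefix='1' (no match yet)
Bit 15: prefix='10' -> emit 'f', reset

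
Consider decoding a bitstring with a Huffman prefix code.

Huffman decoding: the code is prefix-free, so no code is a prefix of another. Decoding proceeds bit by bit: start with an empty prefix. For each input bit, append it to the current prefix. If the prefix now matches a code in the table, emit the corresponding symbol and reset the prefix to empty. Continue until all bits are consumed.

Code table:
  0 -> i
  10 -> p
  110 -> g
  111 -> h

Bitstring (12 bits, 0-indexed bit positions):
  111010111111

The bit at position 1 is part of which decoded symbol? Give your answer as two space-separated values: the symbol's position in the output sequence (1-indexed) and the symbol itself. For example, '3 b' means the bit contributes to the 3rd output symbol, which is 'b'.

Answer: 1 h

Derivation:
Bit 0: prefix='1' (no match yet)
Bit 1: prefix='11' (no match yet)
Bit 2: prefix='111' -> emit 'h', reset
Bit 3: prefix='0' -> emit 'i', reset
Bit 4: prefix='1' (no match yet)
Bit 5: prefix='10' -> emit 'p', reset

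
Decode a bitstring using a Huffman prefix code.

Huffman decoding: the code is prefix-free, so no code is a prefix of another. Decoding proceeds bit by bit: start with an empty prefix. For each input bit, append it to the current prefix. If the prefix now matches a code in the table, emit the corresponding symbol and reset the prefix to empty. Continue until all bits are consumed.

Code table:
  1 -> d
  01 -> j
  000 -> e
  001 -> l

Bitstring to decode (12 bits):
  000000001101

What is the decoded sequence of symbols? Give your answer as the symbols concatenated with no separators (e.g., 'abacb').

Answer: eeldj

Derivation:
Bit 0: prefix='0' (no match yet)
Bit 1: prefix='00' (no match yet)
Bit 2: prefix='000' -> emit 'e', reset
Bit 3: prefix='0' (no match yet)
Bit 4: prefix='00' (no match yet)
Bit 5: prefix='000' -> emit 'e', reset
Bit 6: prefix='0' (no match yet)
Bit 7: prefix='00' (no match yet)
Bit 8: prefix='001' -> emit 'l', reset
Bit 9: prefix='1' -> emit 'd', reset
Bit 10: prefix='0' (no match yet)
Bit 11: prefix='01' -> emit 'j', reset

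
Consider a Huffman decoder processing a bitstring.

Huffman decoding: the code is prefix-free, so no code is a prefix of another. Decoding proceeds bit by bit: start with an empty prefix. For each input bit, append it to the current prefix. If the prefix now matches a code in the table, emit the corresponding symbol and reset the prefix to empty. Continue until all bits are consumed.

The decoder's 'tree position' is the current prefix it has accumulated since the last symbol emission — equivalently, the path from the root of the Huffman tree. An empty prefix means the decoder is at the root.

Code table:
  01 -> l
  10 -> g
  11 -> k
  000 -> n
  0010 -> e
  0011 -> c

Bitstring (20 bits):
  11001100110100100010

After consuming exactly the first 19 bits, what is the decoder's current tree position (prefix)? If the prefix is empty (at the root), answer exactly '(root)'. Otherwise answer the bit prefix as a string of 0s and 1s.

Bit 0: prefix='1' (no match yet)
Bit 1: prefix='11' -> emit 'k', reset
Bit 2: prefix='0' (no match yet)
Bit 3: prefix='00' (no match yet)
Bit 4: prefix='001' (no match yet)
Bit 5: prefix='0011' -> emit 'c', reset
Bit 6: prefix='0' (no match yet)
Bit 7: prefix='00' (no match yet)
Bit 8: prefix='001' (no match yet)
Bit 9: prefix='0011' -> emit 'c', reset
Bit 10: prefix='0' (no match yet)
Bit 11: prefix='01' -> emit 'l', reset
Bit 12: prefix='0' (no match yet)
Bit 13: prefix='00' (no match yet)
Bit 14: prefix='001' (no match yet)
Bit 15: prefix='0010' -> emit 'e', reset
Bit 16: prefix='0' (no match yet)
Bit 17: prefix='00' (no match yet)
Bit 18: prefix='001' (no match yet)

Answer: 001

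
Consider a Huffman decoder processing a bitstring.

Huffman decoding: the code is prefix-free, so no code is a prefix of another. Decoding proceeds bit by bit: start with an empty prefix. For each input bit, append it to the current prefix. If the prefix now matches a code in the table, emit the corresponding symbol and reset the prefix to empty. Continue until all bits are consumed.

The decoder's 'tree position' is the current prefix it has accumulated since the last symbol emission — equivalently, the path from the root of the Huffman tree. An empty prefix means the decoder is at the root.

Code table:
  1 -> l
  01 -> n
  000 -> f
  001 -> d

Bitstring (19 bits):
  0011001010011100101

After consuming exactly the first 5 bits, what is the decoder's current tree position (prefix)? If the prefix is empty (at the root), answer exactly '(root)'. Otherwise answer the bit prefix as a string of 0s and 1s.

Answer: 0

Derivation:
Bit 0: prefix='0' (no match yet)
Bit 1: prefix='00' (no match yet)
Bit 2: prefix='001' -> emit 'd', reset
Bit 3: prefix='1' -> emit 'l', reset
Bit 4: prefix='0' (no match yet)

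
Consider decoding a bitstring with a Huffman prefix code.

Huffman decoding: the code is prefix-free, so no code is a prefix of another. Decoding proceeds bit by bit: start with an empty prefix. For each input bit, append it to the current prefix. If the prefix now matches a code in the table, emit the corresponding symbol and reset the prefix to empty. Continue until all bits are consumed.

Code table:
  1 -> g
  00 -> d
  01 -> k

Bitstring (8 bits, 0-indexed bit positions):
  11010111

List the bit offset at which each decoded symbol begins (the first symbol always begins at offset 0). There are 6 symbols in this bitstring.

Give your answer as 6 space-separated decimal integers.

Bit 0: prefix='1' -> emit 'g', reset
Bit 1: prefix='1' -> emit 'g', reset
Bit 2: prefix='0' (no match yet)
Bit 3: prefix='01' -> emit 'k', reset
Bit 4: prefix='0' (no match yet)
Bit 5: prefix='01' -> emit 'k', reset
Bit 6: prefix='1' -> emit 'g', reset
Bit 7: prefix='1' -> emit 'g', reset

Answer: 0 1 2 4 6 7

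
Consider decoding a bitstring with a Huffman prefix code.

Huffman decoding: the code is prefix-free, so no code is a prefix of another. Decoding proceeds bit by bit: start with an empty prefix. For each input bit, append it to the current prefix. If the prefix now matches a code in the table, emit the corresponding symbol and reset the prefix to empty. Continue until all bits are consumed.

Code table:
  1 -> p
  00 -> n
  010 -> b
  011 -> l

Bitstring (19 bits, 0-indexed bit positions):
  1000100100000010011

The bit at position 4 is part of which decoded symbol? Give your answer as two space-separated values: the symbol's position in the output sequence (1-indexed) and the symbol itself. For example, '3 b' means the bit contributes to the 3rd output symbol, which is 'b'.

Bit 0: prefix='1' -> emit 'p', reset
Bit 1: prefix='0' (no match yet)
Bit 2: prefix='00' -> emit 'n', reset
Bit 3: prefix='0' (no match yet)
Bit 4: prefix='01' (no match yet)
Bit 5: prefix='010' -> emit 'b', reset
Bit 6: prefix='0' (no match yet)
Bit 7: prefix='01' (no match yet)
Bit 8: prefix='010' -> emit 'b', reset

Answer: 3 b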